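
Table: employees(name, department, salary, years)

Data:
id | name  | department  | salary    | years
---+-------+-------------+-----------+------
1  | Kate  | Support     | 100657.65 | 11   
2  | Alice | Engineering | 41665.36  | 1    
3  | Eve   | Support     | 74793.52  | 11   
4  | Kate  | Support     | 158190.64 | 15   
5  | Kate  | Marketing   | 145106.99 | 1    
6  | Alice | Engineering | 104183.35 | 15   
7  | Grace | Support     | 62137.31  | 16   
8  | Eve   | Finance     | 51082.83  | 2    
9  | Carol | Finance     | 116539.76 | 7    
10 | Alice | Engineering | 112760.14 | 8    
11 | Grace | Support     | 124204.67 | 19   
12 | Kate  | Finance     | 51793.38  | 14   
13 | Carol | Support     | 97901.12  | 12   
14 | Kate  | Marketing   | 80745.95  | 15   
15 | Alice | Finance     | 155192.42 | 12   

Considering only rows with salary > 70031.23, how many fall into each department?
SELECT department, COUNT(*)
FROM employees
WHERE salary > 70031.23
GROUP BY department

Note: WHERE filters rows before grouping.

Result:
  Engineering: 2
  Finance: 2
  Marketing: 2
  Support: 5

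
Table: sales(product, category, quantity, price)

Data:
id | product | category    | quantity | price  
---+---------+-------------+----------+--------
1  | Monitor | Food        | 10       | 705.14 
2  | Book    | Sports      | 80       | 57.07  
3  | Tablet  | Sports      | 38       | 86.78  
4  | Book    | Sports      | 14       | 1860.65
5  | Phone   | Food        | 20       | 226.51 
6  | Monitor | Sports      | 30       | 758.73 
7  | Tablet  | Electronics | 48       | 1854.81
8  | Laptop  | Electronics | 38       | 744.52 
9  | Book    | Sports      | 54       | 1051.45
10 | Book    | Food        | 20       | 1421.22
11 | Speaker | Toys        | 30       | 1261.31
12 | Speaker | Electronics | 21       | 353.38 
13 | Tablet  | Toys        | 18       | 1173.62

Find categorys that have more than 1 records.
SELECT category, COUNT(*) as cnt
FROM sales
GROUP BY category
HAVING COUNT(*) > 1

Result:
  Electronics: 3
  Food: 3
  Sports: 5
  Toys: 2

Note: HAVING filters groups after aggregation, WHERE filters rows before.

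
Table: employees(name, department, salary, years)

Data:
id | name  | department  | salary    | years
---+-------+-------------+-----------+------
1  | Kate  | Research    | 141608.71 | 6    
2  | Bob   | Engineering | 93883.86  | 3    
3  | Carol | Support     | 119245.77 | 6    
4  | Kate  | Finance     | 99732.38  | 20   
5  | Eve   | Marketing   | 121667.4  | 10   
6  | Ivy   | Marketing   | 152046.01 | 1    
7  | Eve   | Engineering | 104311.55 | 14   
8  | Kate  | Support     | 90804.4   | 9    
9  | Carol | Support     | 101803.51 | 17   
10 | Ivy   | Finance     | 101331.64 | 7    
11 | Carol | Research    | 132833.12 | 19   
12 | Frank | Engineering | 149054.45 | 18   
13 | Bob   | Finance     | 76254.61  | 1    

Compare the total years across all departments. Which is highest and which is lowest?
SELECT department, SUM(years)
FROM employees
GROUP BY department
ORDER BY SUM(years)

All groups:
  Marketing: 11
  Research: 25
  Finance: 28
  Support: 32
  Engineering: 35

Highest: Engineering (35)
Lowest: Marketing (11)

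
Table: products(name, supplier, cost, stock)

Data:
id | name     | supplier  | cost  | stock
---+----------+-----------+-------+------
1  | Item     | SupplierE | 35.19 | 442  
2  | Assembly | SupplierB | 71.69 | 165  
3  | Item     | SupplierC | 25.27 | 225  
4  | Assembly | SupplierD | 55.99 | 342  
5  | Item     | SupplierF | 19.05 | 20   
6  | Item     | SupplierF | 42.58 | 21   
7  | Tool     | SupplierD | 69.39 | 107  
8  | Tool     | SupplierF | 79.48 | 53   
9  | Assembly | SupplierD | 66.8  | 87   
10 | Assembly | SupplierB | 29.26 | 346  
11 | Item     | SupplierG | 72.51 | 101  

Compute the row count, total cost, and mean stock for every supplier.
SELECT supplier,
       COUNT(*) as cnt,
       SUM(cost) as total_cost,
       AVG(stock) as avg_stock
FROM products
GROUP BY supplier

Result:
  SupplierB: 2 records, 100.95 total cost, 255.50 avg stock
  SupplierC: 1 records, 25.27 total cost, 225.00 avg stock
  SupplierD: 3 records, 192.18 total cost, 178.67 avg stock
  SupplierE: 1 records, 35.19 total cost, 442.00 avg stock
  SupplierF: 3 records, 141.11 total cost, 31.33 avg stock
  SupplierG: 1 records, 72.51 total cost, 101.00 avg stock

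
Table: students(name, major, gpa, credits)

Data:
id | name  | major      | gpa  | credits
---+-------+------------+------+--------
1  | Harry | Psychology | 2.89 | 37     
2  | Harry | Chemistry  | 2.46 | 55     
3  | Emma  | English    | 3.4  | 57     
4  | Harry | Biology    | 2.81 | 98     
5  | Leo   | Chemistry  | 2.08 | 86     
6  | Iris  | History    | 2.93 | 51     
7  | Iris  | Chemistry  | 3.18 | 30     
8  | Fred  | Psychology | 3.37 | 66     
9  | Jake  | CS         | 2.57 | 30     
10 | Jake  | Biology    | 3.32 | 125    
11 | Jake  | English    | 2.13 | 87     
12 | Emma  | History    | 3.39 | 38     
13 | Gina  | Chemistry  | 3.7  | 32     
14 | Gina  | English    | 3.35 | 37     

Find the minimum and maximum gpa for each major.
SELECT major, MIN(gpa), MAX(gpa)
FROM students
GROUP BY major

Result:
  Biology: min=2.81, max=3.32
  CS: min=2.57, max=2.57
  Chemistry: min=2.08, max=3.70
  English: min=2.13, max=3.40
  History: min=2.93, max=3.39
  Psychology: min=2.89, max=3.37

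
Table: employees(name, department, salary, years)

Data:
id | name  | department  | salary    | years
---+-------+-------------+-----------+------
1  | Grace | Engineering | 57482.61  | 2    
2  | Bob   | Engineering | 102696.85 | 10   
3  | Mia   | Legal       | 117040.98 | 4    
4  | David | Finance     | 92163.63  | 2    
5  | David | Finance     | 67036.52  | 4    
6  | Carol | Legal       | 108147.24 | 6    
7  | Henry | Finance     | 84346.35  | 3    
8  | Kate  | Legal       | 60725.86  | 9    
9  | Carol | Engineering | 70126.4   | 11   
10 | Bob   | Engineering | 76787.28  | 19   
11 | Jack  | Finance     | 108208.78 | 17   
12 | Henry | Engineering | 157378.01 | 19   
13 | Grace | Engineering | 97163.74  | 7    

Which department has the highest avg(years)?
SELECT department, AVG(years) as val
FROM employees
GROUP BY department
ORDER BY val DESC
LIMIT 1

Result: Engineering with avg(years) = 11.33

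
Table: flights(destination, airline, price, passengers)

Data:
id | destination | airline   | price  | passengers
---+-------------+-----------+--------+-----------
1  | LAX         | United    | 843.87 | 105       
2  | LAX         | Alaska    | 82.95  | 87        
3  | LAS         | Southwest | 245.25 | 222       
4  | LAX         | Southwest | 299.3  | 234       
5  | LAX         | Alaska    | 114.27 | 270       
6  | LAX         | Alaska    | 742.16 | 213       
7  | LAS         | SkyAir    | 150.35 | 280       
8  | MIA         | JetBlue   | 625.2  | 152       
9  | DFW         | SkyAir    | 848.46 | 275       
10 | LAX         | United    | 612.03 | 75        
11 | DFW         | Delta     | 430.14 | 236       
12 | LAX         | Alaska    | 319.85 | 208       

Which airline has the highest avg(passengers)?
SELECT airline, AVG(passengers) as val
FROM flights
GROUP BY airline
ORDER BY val DESC
LIMIT 1

Result: SkyAir with avg(passengers) = 277.50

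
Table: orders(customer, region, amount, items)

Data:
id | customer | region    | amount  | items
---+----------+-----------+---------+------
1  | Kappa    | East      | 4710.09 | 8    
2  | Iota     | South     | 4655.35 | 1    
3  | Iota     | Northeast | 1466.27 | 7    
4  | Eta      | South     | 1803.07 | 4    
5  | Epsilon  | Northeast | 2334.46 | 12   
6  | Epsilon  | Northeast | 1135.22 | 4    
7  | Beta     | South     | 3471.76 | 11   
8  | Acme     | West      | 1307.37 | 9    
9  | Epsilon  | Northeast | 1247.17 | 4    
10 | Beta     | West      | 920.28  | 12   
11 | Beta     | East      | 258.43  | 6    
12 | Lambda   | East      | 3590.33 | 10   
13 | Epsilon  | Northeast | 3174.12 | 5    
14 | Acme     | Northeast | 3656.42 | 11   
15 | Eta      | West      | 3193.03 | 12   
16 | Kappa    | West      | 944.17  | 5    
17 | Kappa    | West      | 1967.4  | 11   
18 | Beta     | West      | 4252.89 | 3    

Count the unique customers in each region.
SELECT region, COUNT(DISTINCT customer)
FROM orders
GROUP BY region

Result:
  East: 3 distinct
  Northeast: 3 distinct
  South: 3 distinct
  West: 4 distinct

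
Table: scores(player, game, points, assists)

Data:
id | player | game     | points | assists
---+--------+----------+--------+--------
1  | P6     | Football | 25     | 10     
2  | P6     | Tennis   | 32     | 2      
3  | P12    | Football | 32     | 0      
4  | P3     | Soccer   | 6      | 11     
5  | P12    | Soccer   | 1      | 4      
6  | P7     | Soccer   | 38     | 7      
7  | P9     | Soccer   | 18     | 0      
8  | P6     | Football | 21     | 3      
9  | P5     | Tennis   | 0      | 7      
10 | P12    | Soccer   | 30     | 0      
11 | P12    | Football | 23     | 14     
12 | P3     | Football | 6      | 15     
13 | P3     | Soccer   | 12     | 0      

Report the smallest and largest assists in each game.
SELECT game, MIN(assists), MAX(assists)
FROM scores
GROUP BY game

Result:
  Football: min=0, max=15
  Soccer: min=0, max=11
  Tennis: min=2, max=7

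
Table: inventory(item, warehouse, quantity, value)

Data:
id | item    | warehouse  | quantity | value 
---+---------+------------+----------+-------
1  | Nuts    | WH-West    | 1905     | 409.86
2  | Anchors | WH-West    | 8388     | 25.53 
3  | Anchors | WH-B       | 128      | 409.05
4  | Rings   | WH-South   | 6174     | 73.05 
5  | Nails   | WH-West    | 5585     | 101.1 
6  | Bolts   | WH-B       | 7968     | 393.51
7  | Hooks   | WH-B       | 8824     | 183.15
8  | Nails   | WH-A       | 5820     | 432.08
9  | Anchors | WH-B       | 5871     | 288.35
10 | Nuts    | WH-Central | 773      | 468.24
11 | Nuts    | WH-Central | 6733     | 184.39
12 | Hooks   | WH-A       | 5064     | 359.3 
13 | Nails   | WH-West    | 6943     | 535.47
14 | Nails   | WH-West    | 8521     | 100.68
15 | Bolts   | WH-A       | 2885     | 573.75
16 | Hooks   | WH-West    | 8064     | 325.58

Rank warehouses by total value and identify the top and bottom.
SELECT warehouse, SUM(value)
FROM inventory
GROUP BY warehouse
ORDER BY SUM(value)

All groups:
  WH-South: 73.05
  WH-Central: 652.63
  WH-B: 1274.06
  WH-A: 1365.13
  WH-West: 1498.22

Highest: WH-West (1498.22)
Lowest: WH-South (73.05)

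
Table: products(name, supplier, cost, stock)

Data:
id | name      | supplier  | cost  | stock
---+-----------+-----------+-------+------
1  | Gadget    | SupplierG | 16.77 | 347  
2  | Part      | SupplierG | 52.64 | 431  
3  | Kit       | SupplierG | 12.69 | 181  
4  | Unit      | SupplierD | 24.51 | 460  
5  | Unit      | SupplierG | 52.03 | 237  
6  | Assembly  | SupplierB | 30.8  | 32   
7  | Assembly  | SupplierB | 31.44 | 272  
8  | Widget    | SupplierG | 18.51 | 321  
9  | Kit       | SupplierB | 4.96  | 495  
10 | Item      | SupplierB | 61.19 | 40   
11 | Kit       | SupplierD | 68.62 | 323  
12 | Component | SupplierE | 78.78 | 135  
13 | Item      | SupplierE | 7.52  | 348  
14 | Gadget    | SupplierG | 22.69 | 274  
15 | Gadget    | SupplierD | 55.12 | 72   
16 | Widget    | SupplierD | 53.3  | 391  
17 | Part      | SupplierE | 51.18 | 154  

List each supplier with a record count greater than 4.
SELECT supplier, COUNT(*) as cnt
FROM products
GROUP BY supplier
HAVING COUNT(*) > 4

Result:
  SupplierG: 6

Note: HAVING filters groups after aggregation, WHERE filters rows before.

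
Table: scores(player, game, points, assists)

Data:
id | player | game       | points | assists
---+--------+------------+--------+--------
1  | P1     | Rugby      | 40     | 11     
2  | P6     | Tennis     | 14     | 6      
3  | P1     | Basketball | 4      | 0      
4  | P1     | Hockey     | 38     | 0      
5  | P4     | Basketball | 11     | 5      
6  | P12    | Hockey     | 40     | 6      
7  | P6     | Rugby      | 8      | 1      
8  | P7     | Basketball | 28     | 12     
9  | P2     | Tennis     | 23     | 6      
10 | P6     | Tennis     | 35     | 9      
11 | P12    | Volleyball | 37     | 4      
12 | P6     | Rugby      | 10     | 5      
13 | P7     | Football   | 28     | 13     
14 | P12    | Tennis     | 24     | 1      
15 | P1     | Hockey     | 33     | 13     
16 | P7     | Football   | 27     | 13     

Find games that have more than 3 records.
SELECT game, COUNT(*) as cnt
FROM scores
GROUP BY game
HAVING COUNT(*) > 3

Result:
  Tennis: 4

Note: HAVING filters groups after aggregation, WHERE filters rows before.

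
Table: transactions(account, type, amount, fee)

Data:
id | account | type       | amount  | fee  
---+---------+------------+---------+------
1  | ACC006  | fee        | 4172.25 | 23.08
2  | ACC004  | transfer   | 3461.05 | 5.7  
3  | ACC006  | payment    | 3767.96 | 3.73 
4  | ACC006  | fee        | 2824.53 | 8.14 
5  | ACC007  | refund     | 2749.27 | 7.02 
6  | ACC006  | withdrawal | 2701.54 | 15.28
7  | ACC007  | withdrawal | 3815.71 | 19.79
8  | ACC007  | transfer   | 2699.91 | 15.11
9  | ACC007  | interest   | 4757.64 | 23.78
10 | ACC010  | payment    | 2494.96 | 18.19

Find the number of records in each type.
SELECT type, COUNT(*) as count
FROM transactions
GROUP BY type

Result:
  fee: 2
  interest: 1
  payment: 2
  refund: 1
  transfer: 2
  withdrawal: 2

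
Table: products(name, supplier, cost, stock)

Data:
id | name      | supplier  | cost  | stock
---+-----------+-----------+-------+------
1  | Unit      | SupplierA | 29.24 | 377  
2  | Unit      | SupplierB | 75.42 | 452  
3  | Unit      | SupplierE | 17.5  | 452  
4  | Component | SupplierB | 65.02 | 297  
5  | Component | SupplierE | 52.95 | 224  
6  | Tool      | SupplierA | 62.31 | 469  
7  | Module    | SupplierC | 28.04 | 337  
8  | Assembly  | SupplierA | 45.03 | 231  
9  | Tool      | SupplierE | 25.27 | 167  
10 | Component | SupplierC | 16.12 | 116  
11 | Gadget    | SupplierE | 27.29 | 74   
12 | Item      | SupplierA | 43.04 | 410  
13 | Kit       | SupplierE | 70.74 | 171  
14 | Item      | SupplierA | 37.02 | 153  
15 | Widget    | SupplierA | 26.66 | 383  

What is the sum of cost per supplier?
SELECT supplier, SUM(cost) as result
FROM products
GROUP BY supplier

Result:
  SupplierA: 243.30
  SupplierB: 140.44
  SupplierC: 44.16
  SupplierE: 193.75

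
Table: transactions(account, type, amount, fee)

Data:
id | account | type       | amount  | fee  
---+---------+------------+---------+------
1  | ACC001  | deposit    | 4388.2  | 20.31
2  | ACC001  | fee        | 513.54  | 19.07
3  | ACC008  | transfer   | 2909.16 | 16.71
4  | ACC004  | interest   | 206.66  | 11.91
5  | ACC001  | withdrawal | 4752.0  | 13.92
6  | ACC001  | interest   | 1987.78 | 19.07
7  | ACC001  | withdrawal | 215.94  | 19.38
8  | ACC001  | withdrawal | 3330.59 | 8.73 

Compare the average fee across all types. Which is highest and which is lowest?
SELECT type, AVG(fee)
FROM transactions
GROUP BY type
ORDER BY AVG(fee)

All groups:
  withdrawal: 14.01
  interest: 15.49
  transfer: 16.71
  fee: 19.07
  deposit: 20.31

Highest: deposit (20.31)
Lowest: withdrawal (14.01)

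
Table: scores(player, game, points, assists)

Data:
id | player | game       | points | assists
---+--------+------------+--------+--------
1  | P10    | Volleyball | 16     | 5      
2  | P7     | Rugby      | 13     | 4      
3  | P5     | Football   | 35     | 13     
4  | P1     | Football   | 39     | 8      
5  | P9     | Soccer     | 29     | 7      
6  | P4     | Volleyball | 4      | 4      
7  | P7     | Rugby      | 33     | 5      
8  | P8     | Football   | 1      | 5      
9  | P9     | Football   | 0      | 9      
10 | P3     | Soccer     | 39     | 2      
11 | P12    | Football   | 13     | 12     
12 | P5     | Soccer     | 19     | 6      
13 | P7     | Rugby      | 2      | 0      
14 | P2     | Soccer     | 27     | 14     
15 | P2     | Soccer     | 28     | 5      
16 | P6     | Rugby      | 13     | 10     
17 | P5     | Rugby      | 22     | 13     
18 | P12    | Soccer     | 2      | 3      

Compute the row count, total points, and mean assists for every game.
SELECT game,
       COUNT(*) as cnt,
       SUM(points) as total_points,
       AVG(assists) as avg_assists
FROM scores
GROUP BY game

Result:
  Football: 5 records, 88 total points, 9.40 avg assists
  Rugby: 5 records, 83 total points, 6.40 avg assists
  Soccer: 6 records, 144 total points, 6.17 avg assists
  Volleyball: 2 records, 20 total points, 4.50 avg assists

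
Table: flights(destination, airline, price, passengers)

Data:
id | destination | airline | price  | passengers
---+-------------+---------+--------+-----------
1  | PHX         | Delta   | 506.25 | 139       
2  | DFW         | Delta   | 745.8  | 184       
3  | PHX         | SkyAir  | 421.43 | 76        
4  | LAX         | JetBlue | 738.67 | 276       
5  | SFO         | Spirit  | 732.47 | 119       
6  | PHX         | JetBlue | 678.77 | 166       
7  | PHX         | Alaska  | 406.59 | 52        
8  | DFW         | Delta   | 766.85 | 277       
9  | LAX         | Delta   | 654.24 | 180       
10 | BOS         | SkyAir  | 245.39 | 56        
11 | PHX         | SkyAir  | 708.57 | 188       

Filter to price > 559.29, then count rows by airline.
SELECT airline, COUNT(*)
FROM flights
WHERE price > 559.29
GROUP BY airline

Note: WHERE filters rows before grouping.

Result:
  Delta: 3
  JetBlue: 2
  SkyAir: 1
  Spirit: 1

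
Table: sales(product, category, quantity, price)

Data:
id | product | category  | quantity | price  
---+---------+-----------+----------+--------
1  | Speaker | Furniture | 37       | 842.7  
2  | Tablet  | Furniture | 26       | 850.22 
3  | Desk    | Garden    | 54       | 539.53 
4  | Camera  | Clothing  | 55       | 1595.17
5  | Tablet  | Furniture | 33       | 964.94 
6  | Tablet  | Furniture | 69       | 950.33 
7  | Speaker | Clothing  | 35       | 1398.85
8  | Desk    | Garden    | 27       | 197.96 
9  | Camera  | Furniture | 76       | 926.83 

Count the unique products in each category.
SELECT category, COUNT(DISTINCT product)
FROM sales
GROUP BY category

Result:
  Clothing: 2 distinct
  Furniture: 3 distinct
  Garden: 1 distinct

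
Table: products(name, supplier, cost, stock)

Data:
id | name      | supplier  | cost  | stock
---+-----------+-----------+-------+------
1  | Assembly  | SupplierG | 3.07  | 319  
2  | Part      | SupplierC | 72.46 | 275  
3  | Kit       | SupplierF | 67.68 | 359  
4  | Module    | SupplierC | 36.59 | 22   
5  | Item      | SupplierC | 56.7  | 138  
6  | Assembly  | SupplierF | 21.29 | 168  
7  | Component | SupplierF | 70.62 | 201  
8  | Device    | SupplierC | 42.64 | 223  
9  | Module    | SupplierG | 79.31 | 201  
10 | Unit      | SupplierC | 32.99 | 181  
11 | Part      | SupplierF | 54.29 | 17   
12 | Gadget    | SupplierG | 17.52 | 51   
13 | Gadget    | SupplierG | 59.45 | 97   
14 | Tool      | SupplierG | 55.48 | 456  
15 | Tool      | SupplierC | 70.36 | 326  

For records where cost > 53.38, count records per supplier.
SELECT supplier, COUNT(*)
FROM products
WHERE cost > 53.38
GROUP BY supplier

Note: WHERE filters rows before grouping.

Result:
  SupplierC: 3
  SupplierF: 3
  SupplierG: 3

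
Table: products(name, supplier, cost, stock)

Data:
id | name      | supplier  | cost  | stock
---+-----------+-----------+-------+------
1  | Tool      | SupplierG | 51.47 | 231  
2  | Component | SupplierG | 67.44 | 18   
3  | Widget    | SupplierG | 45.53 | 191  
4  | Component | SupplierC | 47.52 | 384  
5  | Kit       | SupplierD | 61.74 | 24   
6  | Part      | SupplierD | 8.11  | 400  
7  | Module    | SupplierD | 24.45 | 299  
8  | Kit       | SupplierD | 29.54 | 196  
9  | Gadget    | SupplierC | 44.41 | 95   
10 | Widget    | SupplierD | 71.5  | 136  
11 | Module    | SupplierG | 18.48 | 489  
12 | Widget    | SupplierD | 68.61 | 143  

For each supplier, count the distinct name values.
SELECT supplier, COUNT(DISTINCT name)
FROM products
GROUP BY supplier

Result:
  SupplierC: 2 distinct
  SupplierD: 4 distinct
  SupplierG: 4 distinct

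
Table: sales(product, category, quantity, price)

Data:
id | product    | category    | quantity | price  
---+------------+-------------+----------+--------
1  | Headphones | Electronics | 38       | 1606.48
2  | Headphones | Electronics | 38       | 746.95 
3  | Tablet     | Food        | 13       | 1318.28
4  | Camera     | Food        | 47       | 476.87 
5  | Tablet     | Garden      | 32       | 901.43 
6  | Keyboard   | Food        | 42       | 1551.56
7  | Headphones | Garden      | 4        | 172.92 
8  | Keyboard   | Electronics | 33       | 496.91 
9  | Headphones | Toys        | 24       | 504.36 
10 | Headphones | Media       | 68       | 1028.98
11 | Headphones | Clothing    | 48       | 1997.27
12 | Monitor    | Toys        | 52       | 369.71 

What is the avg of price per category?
SELECT category, AVG(price) as result
FROM sales
GROUP BY category

Result:
  Clothing: 1997.27
  Electronics: 950.11
  Food: 1115.57
  Garden: 537.18
  Media: 1028.98
  Toys: 437.04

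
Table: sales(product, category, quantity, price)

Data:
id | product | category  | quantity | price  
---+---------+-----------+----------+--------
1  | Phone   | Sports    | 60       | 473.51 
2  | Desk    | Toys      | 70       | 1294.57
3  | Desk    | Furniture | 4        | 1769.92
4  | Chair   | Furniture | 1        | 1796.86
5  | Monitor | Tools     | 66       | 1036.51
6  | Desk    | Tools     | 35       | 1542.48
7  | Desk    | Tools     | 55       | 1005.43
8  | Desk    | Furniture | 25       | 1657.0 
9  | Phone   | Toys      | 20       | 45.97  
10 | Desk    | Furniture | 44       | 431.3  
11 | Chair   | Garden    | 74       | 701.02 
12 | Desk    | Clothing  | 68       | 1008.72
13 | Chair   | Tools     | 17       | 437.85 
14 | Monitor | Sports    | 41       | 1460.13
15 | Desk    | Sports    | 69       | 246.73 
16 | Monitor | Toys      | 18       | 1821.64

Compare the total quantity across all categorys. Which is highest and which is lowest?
SELECT category, SUM(quantity)
FROM sales
GROUP BY category
ORDER BY SUM(quantity)

All groups:
  Clothing: 68
  Furniture: 74
  Garden: 74
  Toys: 108
  Sports: 170
  Tools: 173

Highest: Tools (173)
Lowest: Clothing (68)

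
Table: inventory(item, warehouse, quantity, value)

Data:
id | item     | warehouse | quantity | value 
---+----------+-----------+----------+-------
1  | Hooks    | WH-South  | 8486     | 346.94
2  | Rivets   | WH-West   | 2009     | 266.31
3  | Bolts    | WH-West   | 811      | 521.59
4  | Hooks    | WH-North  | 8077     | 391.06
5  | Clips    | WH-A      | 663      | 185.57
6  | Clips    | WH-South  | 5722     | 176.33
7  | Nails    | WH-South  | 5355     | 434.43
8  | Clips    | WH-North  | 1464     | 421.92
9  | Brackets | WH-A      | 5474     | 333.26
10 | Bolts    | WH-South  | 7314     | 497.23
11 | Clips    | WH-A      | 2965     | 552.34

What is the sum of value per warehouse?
SELECT warehouse, SUM(value) as result
FROM inventory
GROUP BY warehouse

Result:
  WH-A: 1071.17
  WH-North: 812.98
  WH-South: 1454.93
  WH-West: 787.90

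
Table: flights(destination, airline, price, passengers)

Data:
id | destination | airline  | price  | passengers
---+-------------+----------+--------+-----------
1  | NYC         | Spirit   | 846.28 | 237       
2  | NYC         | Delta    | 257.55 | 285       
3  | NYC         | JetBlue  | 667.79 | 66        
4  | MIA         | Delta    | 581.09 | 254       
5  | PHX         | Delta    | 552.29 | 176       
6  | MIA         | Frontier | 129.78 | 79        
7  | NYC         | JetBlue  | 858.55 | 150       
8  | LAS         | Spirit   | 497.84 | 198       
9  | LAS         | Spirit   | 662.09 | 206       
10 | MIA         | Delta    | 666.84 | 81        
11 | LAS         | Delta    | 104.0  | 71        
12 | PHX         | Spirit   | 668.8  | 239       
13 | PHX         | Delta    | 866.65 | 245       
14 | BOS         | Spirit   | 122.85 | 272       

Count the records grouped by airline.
SELECT airline, COUNT(*) as count
FROM flights
GROUP BY airline

Result:
  Delta: 6
  Frontier: 1
  JetBlue: 2
  Spirit: 5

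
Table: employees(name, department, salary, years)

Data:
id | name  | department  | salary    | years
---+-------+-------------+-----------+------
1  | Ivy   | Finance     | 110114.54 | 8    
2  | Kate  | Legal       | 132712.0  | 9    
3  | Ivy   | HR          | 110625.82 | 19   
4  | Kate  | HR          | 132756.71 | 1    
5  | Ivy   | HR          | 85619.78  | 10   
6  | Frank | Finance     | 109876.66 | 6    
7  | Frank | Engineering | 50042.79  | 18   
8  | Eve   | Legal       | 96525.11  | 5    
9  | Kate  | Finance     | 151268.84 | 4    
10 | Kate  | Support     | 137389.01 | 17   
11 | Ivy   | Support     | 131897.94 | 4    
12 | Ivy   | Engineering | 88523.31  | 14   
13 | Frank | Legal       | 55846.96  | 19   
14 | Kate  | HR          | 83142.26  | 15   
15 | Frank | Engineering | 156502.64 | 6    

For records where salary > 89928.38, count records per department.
SELECT department, COUNT(*)
FROM employees
WHERE salary > 89928.38
GROUP BY department

Note: WHERE filters rows before grouping.

Result:
  Engineering: 1
  Finance: 3
  HR: 2
  Legal: 2
  Support: 2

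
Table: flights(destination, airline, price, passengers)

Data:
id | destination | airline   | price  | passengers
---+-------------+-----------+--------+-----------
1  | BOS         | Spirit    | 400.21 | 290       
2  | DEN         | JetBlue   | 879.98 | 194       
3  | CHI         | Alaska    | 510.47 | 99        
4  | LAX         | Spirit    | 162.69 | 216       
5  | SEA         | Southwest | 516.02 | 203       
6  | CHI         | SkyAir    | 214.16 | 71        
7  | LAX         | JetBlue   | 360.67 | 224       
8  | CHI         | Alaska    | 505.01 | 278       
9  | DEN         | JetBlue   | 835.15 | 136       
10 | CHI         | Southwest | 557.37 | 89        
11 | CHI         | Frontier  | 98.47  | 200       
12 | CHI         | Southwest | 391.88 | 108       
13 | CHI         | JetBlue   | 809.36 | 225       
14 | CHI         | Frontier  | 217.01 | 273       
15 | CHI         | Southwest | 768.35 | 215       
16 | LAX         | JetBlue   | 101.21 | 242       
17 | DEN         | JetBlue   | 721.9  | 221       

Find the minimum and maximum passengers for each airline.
SELECT airline, MIN(passengers), MAX(passengers)
FROM flights
GROUP BY airline

Result:
  Alaska: min=99, max=278
  Frontier: min=200, max=273
  JetBlue: min=136, max=242
  SkyAir: min=71, max=71
  Southwest: min=89, max=215
  Spirit: min=216, max=290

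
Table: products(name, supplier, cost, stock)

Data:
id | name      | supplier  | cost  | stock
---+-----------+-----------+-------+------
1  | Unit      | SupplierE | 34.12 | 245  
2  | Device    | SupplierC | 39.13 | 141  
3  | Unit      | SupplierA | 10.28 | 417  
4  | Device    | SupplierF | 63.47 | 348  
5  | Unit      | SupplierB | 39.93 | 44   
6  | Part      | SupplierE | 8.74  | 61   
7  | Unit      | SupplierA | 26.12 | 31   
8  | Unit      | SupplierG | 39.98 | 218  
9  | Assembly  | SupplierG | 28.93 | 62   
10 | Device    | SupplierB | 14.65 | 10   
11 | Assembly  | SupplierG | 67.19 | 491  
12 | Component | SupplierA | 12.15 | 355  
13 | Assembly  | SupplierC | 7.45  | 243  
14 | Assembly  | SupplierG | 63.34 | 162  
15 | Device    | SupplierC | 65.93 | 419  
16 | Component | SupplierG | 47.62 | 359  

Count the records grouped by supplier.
SELECT supplier, COUNT(*) as count
FROM products
GROUP BY supplier

Result:
  SupplierA: 3
  SupplierB: 2
  SupplierC: 3
  SupplierE: 2
  SupplierF: 1
  SupplierG: 5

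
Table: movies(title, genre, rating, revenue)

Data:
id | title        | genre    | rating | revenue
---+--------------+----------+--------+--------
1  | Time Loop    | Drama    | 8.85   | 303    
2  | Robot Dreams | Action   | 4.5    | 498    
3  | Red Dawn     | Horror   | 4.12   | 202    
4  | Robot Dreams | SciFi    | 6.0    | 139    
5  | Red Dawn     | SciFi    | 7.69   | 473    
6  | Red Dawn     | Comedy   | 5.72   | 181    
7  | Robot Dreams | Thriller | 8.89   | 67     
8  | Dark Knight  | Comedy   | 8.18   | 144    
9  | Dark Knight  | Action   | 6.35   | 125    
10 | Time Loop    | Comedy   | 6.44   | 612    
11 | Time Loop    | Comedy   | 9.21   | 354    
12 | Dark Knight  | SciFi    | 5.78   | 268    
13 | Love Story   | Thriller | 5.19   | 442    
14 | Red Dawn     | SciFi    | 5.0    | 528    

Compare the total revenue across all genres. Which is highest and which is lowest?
SELECT genre, SUM(revenue)
FROM movies
GROUP BY genre
ORDER BY SUM(revenue)

All groups:
  Horror: 202
  Drama: 303
  Thriller: 509
  Action: 623
  Comedy: 1291
  SciFi: 1408

Highest: SciFi (1408)
Lowest: Horror (202)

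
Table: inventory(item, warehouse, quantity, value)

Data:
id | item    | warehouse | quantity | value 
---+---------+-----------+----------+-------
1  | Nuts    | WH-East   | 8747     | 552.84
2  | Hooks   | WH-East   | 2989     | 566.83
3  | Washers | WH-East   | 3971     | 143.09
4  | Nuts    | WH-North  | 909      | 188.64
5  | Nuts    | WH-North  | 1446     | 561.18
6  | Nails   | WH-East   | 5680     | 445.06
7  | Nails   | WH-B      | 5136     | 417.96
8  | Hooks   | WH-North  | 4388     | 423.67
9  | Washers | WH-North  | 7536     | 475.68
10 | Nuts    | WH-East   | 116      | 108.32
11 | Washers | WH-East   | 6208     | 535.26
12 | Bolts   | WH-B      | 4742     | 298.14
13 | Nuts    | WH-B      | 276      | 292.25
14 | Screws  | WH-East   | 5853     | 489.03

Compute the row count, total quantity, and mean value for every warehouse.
SELECT warehouse,
       COUNT(*) as cnt,
       SUM(quantity) as total_quantity,
       AVG(value) as avg_value
FROM inventory
GROUP BY warehouse

Result:
  WH-B: 3 records, 10154 total quantity, 336.12 avg value
  WH-East: 7 records, 33564 total quantity, 405.78 avg value
  WH-North: 4 records, 14279 total quantity, 412.29 avg value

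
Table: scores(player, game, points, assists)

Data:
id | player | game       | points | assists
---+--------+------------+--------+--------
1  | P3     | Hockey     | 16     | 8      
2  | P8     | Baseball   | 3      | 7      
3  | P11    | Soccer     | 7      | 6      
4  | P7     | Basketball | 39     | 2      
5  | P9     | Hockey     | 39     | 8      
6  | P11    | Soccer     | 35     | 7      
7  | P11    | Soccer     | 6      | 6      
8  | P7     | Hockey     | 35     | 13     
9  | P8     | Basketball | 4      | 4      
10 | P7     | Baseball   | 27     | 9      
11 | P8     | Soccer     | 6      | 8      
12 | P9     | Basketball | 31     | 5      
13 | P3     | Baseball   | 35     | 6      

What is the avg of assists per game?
SELECT game, AVG(assists) as result
FROM scores
GROUP BY game

Result:
  Baseball: 7.33
  Basketball: 3.67
  Hockey: 9.67
  Soccer: 6.75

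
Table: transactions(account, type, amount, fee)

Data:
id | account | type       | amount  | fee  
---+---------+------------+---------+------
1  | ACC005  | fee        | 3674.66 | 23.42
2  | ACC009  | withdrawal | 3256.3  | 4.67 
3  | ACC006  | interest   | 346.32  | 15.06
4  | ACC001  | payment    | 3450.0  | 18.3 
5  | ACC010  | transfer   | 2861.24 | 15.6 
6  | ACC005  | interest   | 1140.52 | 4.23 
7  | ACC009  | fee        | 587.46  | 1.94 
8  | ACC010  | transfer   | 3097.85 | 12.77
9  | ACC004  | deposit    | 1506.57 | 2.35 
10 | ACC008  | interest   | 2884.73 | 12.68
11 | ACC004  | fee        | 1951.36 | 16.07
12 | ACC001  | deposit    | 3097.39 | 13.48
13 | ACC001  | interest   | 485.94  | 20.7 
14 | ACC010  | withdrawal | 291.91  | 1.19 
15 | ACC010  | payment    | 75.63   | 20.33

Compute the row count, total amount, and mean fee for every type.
SELECT type,
       COUNT(*) as cnt,
       SUM(amount) as total_amount,
       AVG(fee) as avg_fee
FROM transactions
GROUP BY type

Result:
  deposit: 2 records, 4603.96 total amount, 7.92 avg fee
  fee: 3 records, 6213.48 total amount, 13.81 avg fee
  interest: 4 records, 4857.51 total amount, 13.17 avg fee
  payment: 2 records, 3525.63 total amount, 19.32 avg fee
  transfer: 2 records, 5959.09 total amount, 14.19 avg fee
  withdrawal: 2 records, 3548.21 total amount, 2.93 avg fee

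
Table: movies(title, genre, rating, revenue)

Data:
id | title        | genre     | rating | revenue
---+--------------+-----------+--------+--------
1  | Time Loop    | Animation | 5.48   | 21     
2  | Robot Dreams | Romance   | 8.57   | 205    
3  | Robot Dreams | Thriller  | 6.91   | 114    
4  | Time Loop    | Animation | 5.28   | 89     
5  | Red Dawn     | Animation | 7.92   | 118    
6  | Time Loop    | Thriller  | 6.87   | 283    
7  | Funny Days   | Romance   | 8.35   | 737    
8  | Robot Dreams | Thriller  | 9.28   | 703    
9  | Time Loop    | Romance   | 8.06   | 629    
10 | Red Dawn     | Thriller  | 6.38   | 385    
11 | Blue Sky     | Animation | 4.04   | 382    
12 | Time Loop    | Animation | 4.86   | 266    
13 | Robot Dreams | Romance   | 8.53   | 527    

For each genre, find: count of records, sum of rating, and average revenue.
SELECT genre,
       COUNT(*) as cnt,
       SUM(rating) as total_rating,
       AVG(revenue) as avg_revenue
FROM movies
GROUP BY genre

Result:
  Animation: 5 records, 27.58 total rating, 175.20 avg revenue
  Romance: 4 records, 33.51 total rating, 524.50 avg revenue
  Thriller: 4 records, 29.44 total rating, 371.25 avg revenue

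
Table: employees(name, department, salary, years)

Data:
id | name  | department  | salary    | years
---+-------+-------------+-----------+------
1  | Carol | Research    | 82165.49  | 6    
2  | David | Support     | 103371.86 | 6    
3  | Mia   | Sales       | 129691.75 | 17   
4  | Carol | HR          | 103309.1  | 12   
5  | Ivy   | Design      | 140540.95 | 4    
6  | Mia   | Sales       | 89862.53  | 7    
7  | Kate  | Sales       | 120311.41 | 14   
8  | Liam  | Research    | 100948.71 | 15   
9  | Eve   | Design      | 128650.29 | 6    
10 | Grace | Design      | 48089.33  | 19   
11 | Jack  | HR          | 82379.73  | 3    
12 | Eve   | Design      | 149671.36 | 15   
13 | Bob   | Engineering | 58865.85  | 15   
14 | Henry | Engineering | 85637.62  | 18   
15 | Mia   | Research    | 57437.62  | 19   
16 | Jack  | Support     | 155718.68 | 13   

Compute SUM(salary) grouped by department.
SELECT department, SUM(salary) as result
FROM employees
GROUP BY department

Result:
  Design: 466951.93
  Engineering: 144503.47
  HR: 185688.83
  Research: 240551.82
  Sales: 339865.69
  Support: 259090.54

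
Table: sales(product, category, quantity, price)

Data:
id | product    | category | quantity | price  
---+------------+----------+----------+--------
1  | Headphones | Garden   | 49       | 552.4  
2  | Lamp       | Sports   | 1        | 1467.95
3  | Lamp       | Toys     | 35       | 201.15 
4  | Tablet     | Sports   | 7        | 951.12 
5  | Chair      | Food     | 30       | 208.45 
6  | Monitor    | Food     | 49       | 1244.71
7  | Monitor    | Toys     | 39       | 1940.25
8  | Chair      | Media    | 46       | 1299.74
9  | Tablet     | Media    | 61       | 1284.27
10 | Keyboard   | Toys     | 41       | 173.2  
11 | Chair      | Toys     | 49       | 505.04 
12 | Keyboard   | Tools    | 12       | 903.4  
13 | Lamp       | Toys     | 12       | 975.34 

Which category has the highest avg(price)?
SELECT category, AVG(price) as val
FROM sales
GROUP BY category
ORDER BY val DESC
LIMIT 1

Result: Media with avg(price) = 1292.01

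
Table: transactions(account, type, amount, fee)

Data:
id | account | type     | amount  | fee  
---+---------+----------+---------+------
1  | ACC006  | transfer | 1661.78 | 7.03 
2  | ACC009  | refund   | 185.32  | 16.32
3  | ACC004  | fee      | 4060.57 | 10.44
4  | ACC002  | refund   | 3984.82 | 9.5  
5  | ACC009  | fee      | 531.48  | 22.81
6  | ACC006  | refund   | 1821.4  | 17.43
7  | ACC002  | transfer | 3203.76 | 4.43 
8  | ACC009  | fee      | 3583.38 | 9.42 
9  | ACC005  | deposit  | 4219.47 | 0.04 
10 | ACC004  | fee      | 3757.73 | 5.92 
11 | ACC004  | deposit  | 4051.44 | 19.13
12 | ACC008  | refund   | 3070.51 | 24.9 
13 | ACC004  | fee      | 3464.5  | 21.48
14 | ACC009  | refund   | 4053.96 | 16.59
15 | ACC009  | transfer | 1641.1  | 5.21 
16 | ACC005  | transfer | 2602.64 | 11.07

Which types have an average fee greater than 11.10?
SELECT type, AVG(fee)
FROM transactions
GROUP BY type
HAVING AVG(fee) > 11.10

Result:
  fee: avg=14.01
  refund: avg=16.95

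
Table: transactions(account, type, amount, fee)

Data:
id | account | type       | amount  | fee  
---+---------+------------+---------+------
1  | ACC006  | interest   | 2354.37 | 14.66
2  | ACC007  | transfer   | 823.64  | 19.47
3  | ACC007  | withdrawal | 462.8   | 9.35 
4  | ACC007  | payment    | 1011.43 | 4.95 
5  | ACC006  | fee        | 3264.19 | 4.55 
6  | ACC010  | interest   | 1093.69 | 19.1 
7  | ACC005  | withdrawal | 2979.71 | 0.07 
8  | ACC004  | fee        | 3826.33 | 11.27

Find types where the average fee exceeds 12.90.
SELECT type, AVG(fee)
FROM transactions
GROUP BY type
HAVING AVG(fee) > 12.90

Result:
  interest: avg=16.88
  transfer: avg=19.47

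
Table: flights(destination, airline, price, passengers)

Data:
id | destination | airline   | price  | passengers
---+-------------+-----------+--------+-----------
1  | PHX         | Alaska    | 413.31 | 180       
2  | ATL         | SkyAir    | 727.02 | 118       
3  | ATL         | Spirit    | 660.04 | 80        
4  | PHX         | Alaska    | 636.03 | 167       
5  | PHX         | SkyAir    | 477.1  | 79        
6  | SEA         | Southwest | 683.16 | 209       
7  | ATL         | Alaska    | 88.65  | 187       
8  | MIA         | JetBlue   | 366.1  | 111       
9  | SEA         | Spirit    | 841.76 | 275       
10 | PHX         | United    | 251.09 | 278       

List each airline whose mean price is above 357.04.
SELECT airline, AVG(price)
FROM flights
GROUP BY airline
HAVING AVG(price) > 357.04

Result:
  Alaska: avg=379.33
  JetBlue: avg=366.10
  SkyAir: avg=602.06
  Southwest: avg=683.16
  Spirit: avg=750.90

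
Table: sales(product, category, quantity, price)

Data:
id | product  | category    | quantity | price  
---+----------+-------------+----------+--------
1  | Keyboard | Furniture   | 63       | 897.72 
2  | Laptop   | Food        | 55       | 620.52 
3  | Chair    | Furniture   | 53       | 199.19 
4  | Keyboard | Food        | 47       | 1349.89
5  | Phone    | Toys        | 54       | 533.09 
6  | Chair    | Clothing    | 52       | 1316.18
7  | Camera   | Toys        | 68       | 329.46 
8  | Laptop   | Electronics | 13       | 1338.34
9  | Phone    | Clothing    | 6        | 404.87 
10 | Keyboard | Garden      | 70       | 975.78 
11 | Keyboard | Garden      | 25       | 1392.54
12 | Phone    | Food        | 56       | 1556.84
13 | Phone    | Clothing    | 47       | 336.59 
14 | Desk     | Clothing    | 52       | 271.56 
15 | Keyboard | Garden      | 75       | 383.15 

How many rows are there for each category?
SELECT category, COUNT(*) as count
FROM sales
GROUP BY category

Result:
  Clothing: 4
  Electronics: 1
  Food: 3
  Furniture: 2
  Garden: 3
  Toys: 2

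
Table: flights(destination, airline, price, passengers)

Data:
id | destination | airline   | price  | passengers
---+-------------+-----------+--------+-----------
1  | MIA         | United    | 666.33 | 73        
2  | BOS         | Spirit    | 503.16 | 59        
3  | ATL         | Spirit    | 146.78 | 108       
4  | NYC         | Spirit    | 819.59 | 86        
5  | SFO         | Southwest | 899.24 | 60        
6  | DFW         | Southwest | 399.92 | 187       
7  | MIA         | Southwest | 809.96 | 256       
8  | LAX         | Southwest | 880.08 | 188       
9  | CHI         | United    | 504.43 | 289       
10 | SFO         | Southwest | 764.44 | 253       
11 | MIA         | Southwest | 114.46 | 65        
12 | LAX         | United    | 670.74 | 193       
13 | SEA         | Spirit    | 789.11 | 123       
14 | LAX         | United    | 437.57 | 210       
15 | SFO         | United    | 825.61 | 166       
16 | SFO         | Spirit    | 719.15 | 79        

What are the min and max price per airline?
SELECT airline, MIN(price), MAX(price)
FROM flights
GROUP BY airline

Result:
  Southwest: min=114.46, max=899.24
  Spirit: min=146.78, max=819.59
  United: min=437.57, max=825.61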